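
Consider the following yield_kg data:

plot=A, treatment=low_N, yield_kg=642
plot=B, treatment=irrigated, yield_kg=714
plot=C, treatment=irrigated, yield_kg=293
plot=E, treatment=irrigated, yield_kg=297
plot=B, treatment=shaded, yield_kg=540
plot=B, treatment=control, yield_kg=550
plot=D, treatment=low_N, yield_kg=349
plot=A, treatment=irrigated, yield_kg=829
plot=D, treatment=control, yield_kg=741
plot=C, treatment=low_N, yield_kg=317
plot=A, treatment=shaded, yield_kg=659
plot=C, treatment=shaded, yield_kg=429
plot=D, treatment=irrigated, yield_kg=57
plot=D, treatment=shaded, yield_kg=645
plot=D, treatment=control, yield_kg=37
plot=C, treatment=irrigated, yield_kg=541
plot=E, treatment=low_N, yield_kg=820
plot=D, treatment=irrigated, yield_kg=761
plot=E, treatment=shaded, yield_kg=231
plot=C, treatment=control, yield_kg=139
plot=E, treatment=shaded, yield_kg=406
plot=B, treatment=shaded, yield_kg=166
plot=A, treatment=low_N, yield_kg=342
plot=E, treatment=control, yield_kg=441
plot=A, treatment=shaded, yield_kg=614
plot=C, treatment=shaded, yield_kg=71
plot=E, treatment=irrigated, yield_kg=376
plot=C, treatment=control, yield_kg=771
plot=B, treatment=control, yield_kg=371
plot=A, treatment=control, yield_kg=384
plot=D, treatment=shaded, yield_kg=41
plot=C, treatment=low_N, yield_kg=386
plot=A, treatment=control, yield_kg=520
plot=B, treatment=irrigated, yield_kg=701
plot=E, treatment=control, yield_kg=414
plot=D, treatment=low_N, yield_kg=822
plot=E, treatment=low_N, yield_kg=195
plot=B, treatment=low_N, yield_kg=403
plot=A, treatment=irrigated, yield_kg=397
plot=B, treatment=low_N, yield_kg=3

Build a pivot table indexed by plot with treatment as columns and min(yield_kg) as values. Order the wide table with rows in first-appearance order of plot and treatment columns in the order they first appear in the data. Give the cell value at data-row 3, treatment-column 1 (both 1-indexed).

317

With rows in first-appearance order of plot, row 3 is plot=C. treatment columns in first-appearance order: low_N, irrigated, shaded, control; column 1 is low_N.
Long rows with plot=C, treatment=low_N: min(317, 386) = 317.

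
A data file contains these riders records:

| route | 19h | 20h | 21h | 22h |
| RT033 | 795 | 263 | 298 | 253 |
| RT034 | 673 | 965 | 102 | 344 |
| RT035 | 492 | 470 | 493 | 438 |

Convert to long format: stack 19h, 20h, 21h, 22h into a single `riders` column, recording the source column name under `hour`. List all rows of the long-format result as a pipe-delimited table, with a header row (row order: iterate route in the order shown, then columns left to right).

Each (route, column) pair becomes one row: 3 × 4 = 12 rows.
For example, (RT033, 19h) → riders=795.

| route | hour | riders |
| RT033 | 19h | 795 |
| RT033 | 20h | 263 |
| RT033 | 21h | 298 |
| RT033 | 22h | 253 |
| RT034 | 19h | 673 |
| RT034 | 20h | 965 |
| RT034 | 21h | 102 |
| RT034 | 22h | 344 |
| RT035 | 19h | 492 |
| RT035 | 20h | 470 |
| RT035 | 21h | 493 |
| RT035 | 22h | 438 |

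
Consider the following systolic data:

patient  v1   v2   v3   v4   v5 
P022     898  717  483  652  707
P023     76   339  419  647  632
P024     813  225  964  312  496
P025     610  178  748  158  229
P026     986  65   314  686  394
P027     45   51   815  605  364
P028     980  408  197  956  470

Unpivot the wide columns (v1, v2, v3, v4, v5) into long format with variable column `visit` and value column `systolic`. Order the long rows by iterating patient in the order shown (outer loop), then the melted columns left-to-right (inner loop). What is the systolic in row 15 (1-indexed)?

35 rows total (7 × 5). Row 15: index ⌊(15-1)/5⌋ = 2 into patient → P024; (15-1) mod 5 = 4 into the melted columns → v5.
So row 15 is (P024, v5, 496); systolic = 496.

496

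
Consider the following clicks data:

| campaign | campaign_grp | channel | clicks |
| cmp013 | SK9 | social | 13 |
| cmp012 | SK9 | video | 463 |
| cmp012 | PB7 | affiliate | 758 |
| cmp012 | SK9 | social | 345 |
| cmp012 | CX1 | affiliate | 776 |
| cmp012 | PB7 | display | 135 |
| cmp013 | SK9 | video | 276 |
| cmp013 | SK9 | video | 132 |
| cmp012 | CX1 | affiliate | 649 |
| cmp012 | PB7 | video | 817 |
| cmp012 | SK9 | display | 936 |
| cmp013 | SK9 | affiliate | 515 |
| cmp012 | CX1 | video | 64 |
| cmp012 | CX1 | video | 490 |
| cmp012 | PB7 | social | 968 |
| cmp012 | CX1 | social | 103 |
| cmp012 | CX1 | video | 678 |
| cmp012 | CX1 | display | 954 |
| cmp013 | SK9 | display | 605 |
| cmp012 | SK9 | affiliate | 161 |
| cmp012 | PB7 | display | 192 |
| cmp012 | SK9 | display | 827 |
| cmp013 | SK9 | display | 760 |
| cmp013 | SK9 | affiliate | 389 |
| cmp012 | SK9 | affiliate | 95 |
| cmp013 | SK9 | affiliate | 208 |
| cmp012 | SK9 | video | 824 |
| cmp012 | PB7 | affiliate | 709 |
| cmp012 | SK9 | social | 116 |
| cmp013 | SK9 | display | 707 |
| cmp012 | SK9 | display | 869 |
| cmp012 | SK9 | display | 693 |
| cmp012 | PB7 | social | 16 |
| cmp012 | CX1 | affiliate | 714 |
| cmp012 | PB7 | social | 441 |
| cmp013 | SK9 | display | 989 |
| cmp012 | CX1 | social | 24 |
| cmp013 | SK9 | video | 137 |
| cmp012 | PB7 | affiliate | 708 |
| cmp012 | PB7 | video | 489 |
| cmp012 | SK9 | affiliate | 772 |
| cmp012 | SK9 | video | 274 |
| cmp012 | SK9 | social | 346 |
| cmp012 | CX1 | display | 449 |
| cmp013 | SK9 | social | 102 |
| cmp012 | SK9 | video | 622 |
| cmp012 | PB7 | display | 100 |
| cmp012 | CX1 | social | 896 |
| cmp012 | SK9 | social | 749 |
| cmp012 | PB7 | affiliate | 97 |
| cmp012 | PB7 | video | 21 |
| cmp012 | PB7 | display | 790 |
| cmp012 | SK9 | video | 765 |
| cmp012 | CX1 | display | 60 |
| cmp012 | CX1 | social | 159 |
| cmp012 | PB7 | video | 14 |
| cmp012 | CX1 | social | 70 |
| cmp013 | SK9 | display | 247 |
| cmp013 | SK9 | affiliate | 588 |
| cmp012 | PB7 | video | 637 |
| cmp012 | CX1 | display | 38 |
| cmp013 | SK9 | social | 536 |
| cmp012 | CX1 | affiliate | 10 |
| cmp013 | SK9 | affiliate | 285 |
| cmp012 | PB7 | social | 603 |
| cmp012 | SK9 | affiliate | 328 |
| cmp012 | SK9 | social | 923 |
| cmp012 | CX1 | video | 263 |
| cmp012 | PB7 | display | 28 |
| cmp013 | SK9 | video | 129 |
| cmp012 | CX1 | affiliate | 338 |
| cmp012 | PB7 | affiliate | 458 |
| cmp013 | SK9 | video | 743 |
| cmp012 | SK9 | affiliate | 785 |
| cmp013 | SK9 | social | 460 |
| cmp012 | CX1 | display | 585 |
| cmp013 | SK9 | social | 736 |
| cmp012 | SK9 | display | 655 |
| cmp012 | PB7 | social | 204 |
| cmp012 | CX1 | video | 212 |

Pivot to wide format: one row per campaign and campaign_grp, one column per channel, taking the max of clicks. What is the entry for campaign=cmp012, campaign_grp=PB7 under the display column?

790

Rows with campaign=cmp012, campaign_grp=PB7 and channel=display: clicks values are 135, 192, 100, 790, 28.
max(135, 192, 100, 790, 28) = 790.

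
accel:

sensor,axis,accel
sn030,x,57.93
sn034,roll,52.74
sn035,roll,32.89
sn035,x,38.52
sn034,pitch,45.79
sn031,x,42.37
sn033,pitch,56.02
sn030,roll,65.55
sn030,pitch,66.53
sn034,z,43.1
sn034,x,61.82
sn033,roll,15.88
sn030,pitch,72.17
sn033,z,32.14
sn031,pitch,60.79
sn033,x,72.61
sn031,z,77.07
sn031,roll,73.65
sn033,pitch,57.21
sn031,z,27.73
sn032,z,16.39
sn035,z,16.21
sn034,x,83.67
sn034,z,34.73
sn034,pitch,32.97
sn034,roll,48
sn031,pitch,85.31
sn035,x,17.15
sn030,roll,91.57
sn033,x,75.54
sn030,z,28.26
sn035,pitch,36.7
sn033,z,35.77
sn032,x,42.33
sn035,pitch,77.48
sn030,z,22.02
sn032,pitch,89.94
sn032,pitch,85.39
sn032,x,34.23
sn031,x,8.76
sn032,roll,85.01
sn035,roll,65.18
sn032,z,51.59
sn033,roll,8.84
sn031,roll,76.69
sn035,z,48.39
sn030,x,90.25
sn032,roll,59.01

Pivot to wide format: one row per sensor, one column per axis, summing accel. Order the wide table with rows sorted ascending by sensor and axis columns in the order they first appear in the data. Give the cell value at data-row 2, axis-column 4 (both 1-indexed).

With rows sorted ascending by sensor, row 2 is sensor=sn031. axis columns in first-appearance order: x, roll, pitch, z; column 4 is z.
Long rows with sensor=sn031, axis=z: 77.07 + 27.73 = 104.80.

104.80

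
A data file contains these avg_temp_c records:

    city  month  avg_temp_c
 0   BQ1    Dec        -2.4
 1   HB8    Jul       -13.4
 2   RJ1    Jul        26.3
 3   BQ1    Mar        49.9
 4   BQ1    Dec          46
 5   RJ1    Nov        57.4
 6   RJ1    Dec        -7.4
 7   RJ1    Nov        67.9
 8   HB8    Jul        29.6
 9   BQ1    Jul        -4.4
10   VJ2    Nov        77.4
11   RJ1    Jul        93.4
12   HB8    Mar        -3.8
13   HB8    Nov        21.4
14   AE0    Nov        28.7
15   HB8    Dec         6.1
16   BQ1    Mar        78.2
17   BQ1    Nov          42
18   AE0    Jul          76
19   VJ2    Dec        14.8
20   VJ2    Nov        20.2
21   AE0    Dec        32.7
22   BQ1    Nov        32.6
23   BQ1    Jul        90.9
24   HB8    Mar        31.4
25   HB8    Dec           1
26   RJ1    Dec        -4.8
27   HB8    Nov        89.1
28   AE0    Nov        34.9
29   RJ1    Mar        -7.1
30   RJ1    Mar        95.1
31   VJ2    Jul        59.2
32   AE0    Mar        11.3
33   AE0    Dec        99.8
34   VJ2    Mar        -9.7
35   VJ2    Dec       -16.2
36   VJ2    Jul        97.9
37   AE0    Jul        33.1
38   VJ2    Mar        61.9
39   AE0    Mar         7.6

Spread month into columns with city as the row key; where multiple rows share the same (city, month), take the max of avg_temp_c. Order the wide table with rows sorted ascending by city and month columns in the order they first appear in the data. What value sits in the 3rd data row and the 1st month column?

6.1

With rows sorted ascending by city, row 3 is city=HB8. month columns in first-appearance order: Dec, Jul, Mar, Nov; column 1 is Dec.
Long rows with city=HB8, month=Dec: max(6.1, 1) = 6.1.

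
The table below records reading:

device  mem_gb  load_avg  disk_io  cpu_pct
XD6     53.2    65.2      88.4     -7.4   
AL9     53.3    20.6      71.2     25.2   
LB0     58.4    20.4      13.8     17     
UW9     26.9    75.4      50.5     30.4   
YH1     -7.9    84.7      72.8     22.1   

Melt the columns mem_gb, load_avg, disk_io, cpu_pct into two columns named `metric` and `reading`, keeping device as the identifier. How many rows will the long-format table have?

20

5 device values × 4 melted columns = 20 rows.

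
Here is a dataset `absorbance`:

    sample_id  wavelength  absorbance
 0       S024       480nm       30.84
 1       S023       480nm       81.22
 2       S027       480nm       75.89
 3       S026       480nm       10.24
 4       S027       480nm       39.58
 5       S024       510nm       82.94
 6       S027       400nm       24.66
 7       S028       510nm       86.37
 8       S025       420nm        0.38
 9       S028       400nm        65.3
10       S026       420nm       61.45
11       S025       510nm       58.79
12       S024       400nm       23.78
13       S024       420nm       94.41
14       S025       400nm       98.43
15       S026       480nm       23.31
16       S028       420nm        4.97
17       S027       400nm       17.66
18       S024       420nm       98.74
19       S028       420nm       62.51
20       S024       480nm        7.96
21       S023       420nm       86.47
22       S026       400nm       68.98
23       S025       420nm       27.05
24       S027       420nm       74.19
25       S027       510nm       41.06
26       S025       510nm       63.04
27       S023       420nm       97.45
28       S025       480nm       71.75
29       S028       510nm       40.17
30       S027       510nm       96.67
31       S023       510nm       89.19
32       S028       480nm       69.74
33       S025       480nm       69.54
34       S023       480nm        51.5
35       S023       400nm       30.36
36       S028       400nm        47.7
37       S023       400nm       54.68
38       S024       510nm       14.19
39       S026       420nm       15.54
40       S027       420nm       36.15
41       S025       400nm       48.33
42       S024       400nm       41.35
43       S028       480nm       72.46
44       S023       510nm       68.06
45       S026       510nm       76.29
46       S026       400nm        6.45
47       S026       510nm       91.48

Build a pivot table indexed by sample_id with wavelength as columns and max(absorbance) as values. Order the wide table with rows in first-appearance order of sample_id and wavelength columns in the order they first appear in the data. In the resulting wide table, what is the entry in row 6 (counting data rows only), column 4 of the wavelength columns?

With rows in first-appearance order of sample_id, row 6 is sample_id=S025. wavelength columns in first-appearance order: 480nm, 510nm, 400nm, 420nm; column 4 is 420nm.
Long rows with sample_id=S025, wavelength=420nm: max(0.38, 27.05) = 27.05.

27.05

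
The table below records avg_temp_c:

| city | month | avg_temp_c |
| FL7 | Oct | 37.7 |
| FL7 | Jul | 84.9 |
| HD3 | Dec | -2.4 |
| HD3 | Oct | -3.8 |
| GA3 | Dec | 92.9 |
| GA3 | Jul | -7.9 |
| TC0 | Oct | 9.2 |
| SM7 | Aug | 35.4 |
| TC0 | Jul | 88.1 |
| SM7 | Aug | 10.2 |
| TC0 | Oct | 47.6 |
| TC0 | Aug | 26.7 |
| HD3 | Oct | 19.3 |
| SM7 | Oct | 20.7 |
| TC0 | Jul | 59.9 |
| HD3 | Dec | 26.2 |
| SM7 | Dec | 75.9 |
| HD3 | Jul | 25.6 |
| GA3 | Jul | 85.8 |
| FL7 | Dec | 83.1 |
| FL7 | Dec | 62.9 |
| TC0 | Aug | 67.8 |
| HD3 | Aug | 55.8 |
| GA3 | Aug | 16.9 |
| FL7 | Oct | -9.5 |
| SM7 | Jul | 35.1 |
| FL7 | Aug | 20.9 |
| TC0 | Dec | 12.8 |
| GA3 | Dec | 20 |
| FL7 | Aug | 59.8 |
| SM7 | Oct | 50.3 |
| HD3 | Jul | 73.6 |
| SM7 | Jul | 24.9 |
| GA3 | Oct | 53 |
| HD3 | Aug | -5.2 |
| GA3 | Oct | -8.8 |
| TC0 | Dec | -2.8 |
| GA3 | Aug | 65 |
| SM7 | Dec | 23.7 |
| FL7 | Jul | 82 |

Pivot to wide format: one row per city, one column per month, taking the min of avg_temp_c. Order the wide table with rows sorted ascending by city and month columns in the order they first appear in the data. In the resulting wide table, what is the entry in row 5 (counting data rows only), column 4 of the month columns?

26.7

With rows sorted ascending by city, row 5 is city=TC0. month columns in first-appearance order: Oct, Jul, Dec, Aug; column 4 is Aug.
Long rows with city=TC0, month=Aug: min(26.7, 67.8) = 26.7.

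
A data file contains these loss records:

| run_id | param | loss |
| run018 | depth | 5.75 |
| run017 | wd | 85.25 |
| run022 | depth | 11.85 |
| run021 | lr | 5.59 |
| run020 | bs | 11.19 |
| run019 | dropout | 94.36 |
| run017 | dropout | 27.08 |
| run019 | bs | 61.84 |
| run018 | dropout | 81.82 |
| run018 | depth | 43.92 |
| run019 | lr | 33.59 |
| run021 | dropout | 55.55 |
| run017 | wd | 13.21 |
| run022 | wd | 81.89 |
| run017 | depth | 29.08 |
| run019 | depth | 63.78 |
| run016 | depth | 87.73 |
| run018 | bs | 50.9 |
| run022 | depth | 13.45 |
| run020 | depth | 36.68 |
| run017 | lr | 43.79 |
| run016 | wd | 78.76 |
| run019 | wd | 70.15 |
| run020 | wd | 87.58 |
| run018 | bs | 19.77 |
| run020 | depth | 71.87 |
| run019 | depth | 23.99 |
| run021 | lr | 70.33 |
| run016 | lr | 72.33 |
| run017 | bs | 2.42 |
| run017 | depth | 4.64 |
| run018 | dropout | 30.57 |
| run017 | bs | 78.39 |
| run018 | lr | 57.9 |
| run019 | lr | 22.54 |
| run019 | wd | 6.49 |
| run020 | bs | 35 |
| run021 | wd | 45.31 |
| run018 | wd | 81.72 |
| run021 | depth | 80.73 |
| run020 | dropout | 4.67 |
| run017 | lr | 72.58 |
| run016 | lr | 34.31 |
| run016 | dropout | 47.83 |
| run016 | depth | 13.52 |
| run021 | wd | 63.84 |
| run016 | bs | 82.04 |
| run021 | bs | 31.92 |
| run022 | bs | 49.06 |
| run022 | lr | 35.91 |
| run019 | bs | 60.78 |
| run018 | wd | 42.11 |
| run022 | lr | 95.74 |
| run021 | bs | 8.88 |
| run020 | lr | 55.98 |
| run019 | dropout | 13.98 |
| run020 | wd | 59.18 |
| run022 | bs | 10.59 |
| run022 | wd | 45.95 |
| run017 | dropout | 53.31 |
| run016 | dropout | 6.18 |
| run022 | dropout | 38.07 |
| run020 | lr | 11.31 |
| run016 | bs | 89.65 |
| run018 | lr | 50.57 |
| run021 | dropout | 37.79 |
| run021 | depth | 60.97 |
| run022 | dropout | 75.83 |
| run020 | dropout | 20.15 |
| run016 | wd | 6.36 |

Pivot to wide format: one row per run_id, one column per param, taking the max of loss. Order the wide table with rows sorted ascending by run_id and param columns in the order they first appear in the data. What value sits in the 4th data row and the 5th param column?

With rows sorted ascending by run_id, row 4 is run_id=run019. param columns in first-appearance order: depth, wd, lr, bs, dropout; column 5 is dropout.
Long rows with run_id=run019, param=dropout: max(94.36, 13.98) = 94.36.

94.36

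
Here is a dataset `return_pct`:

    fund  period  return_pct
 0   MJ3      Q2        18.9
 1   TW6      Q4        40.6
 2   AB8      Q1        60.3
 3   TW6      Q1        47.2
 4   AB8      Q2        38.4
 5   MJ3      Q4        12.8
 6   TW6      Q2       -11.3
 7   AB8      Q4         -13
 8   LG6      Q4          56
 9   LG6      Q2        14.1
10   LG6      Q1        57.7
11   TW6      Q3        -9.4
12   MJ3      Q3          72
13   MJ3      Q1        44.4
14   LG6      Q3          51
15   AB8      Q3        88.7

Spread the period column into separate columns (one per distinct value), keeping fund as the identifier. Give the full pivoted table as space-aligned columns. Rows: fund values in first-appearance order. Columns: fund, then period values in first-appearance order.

Columns: fund plus the 4 distinct period values (Q2, Q4, Q1, Q3).
For example, row MJ3 column Q2 takes return_pct=18.9 from the long row (MJ3, Q2).

fund  Q2     Q4    Q1    Q3  
MJ3   18.9   12.8  44.4  72  
TW6   -11.3  40.6  47.2  -9.4
AB8   38.4   -13   60.3  88.7
LG6   14.1   56    57.7  51  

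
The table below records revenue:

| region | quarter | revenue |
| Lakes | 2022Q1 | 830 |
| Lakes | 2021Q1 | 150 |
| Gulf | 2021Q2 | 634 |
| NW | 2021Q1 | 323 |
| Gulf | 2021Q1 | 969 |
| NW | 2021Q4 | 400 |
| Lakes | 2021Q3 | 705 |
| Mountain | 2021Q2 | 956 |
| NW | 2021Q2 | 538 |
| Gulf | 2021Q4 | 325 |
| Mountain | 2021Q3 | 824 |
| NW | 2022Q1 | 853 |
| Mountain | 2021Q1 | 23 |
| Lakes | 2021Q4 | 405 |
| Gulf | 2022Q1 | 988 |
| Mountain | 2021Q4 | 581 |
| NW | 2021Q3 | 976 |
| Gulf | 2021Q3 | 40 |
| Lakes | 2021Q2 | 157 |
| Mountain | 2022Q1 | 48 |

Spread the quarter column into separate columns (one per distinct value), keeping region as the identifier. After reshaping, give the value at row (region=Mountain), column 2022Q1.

48

Wide layout: rows indexed by region, columns are the 5 distinct quarter values (2022Q1, 2021Q1, 2021Q2, 2021Q4, 2021Q3).
Cell (region=Mountain, quarter=2022Q1) draws from the long row where region=Mountain and quarter=2022Q1, which has revenue=48.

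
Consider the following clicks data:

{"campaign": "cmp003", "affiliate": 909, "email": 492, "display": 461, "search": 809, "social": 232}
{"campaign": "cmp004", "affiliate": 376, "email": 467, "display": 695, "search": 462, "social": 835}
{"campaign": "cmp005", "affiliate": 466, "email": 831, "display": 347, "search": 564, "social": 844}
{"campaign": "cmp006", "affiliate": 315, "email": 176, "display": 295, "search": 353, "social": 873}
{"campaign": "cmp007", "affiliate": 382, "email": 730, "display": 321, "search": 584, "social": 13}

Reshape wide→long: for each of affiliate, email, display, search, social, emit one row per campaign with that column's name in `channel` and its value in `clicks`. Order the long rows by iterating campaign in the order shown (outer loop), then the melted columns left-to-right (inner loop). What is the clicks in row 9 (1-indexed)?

25 rows total (5 × 5). Row 9: index ⌊(9-1)/5⌋ = 1 into campaign → cmp004; (9-1) mod 5 = 3 into the melted columns → search.
So row 9 is (cmp004, search, 462); clicks = 462.

462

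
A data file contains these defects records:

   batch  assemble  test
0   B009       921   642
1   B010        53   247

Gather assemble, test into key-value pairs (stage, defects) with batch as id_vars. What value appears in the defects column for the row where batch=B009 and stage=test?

642

Unpivoting turns each (batch, wide-column) pair into one long row.
The wide cell at row B009, column test holds 642, so the long row (B009, test) has defects=642.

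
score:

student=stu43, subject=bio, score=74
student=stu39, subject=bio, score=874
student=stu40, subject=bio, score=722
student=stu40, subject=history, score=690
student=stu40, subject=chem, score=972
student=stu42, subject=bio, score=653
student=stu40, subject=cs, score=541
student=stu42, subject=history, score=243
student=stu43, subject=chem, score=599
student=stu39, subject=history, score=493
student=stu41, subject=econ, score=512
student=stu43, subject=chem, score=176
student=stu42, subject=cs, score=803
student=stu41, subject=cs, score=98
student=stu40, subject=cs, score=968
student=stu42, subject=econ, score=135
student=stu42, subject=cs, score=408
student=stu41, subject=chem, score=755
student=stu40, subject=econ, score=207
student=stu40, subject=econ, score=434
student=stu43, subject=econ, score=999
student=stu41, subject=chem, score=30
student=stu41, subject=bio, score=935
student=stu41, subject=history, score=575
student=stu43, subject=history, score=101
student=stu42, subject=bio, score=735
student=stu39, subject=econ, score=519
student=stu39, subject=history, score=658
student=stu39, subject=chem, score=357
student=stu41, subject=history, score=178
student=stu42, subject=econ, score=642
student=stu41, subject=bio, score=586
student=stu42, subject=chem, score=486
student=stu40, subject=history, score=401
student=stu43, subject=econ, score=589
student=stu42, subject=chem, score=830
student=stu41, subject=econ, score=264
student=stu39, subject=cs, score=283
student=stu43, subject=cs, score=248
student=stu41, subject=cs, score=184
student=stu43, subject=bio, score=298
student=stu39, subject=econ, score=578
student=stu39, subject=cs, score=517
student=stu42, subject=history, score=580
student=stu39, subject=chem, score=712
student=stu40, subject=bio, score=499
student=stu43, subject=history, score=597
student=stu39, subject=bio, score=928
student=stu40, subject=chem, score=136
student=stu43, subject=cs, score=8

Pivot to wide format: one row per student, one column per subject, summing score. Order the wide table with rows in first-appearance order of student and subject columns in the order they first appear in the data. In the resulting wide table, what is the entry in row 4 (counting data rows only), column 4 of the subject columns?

With rows in first-appearance order of student, row 4 is student=stu42. subject columns in first-appearance order: bio, history, chem, cs, econ; column 4 is cs.
Long rows with student=stu42, subject=cs: 803 + 408 = 1211.

1211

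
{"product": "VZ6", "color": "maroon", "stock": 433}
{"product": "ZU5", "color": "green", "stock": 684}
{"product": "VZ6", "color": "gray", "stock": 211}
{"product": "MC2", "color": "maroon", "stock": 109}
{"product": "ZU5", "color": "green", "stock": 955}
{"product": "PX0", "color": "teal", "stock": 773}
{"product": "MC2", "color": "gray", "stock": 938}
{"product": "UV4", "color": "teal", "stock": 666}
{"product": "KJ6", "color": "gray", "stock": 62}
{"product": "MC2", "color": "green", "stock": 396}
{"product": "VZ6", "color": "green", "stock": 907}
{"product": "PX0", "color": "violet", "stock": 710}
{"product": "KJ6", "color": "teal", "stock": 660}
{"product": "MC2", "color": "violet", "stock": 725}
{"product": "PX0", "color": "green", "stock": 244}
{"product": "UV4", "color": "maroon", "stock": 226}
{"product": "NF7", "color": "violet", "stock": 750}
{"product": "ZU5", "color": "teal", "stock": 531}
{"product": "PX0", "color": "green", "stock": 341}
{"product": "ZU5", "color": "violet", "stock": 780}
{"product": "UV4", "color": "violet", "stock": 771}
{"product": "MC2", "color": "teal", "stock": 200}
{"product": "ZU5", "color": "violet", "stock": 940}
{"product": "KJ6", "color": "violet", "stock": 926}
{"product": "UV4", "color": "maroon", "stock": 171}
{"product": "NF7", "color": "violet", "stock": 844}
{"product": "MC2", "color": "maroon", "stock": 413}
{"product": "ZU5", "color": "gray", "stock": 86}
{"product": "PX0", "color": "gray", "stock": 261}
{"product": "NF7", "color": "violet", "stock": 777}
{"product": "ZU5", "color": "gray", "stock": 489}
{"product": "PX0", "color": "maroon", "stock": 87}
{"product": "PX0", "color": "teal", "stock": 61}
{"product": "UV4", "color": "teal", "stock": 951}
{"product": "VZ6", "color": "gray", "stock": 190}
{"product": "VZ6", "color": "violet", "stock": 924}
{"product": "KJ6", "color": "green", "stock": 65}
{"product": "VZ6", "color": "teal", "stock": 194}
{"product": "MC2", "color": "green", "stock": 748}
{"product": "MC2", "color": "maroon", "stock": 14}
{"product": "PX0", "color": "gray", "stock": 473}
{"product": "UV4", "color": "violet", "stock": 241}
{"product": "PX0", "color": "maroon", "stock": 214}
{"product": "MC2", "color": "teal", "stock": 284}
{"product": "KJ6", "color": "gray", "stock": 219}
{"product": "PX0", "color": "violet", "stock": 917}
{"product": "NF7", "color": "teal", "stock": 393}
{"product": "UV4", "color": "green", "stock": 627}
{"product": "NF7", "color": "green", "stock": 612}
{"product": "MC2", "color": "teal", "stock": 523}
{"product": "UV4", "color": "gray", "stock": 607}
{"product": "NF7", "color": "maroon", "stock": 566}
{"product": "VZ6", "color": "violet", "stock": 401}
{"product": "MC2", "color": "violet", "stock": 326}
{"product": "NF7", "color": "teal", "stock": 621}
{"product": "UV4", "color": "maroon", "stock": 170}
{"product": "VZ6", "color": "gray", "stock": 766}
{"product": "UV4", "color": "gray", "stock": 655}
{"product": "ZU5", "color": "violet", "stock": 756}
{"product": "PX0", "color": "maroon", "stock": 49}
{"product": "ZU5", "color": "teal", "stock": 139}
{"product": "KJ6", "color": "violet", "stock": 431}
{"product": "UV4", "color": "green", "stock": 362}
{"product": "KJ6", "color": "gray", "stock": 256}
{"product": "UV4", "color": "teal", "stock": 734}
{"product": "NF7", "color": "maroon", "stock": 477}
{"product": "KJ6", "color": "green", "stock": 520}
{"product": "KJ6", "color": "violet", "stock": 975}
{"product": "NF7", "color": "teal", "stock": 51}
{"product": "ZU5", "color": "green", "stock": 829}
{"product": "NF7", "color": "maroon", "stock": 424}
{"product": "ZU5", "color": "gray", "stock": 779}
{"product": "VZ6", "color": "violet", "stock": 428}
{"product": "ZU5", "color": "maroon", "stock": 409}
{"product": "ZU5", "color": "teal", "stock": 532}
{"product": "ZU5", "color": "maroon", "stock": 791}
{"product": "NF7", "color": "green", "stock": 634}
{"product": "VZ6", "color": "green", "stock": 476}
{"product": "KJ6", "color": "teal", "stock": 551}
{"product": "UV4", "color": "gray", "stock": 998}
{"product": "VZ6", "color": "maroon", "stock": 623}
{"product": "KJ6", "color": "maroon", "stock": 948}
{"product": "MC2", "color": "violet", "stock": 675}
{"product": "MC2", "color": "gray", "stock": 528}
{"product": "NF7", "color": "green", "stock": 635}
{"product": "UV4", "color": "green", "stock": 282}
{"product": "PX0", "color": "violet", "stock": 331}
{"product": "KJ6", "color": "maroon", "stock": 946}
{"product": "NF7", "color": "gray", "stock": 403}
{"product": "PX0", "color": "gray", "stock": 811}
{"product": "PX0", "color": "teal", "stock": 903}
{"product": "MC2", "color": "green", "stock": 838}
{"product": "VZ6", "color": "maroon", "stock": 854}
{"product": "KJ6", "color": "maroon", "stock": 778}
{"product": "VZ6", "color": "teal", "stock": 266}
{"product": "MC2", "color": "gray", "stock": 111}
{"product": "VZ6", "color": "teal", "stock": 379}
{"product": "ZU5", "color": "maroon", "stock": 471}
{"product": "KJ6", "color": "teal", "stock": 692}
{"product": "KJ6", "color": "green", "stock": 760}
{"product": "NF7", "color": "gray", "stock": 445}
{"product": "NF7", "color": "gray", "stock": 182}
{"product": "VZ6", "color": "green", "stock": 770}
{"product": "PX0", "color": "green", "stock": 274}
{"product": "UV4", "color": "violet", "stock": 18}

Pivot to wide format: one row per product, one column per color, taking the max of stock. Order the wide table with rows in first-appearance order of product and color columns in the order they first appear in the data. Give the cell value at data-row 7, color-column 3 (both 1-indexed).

With rows in first-appearance order of product, row 7 is product=NF7. color columns in first-appearance order: maroon, green, gray, teal, violet; column 3 is gray.
Long rows with product=NF7, color=gray: max(403, 445, 182) = 445.

445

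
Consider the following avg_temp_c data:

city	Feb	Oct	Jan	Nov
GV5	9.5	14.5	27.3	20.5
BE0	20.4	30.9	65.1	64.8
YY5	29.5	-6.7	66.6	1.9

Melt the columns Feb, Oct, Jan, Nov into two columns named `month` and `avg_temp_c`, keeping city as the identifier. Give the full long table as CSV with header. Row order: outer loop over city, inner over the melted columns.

Each (city, column) pair becomes one row: 3 × 4 = 12 rows.
For example, (GV5, Feb) → avg_temp_c=9.5.

city,month,avg_temp_c
GV5,Feb,9.5
GV5,Oct,14.5
GV5,Jan,27.3
GV5,Nov,20.5
BE0,Feb,20.4
BE0,Oct,30.9
BE0,Jan,65.1
BE0,Nov,64.8
YY5,Feb,29.5
YY5,Oct,-6.7
YY5,Jan,66.6
YY5,Nov,1.9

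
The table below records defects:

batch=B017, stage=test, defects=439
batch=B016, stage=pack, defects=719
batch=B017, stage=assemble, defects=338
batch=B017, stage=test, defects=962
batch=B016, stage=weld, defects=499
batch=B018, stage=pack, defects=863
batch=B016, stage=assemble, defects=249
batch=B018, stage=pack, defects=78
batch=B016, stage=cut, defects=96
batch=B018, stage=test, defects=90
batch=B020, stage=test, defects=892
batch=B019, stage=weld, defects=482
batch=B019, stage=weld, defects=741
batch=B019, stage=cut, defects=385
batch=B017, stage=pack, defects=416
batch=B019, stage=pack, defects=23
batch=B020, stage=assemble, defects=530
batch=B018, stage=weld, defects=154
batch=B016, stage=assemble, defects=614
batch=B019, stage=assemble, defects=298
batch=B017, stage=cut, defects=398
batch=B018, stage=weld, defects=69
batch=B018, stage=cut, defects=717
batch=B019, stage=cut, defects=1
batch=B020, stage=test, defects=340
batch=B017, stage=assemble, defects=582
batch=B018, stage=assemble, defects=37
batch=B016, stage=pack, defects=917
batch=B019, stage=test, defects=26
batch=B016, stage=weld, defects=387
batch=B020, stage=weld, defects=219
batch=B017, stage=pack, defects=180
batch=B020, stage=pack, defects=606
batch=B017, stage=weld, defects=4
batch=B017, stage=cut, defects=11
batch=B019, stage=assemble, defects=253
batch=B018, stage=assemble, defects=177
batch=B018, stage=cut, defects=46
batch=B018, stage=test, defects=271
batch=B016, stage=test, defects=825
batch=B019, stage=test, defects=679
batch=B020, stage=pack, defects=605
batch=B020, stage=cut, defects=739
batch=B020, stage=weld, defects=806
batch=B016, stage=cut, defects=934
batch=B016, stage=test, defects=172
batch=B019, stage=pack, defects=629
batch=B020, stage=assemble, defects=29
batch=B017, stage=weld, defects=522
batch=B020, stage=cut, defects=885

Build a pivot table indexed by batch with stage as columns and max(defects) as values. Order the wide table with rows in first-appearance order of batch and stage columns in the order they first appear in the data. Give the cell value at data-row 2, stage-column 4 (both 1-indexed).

With rows in first-appearance order of batch, row 2 is batch=B016. stage columns in first-appearance order: test, pack, assemble, weld, cut; column 4 is weld.
Long rows with batch=B016, stage=weld: max(499, 387) = 499.

499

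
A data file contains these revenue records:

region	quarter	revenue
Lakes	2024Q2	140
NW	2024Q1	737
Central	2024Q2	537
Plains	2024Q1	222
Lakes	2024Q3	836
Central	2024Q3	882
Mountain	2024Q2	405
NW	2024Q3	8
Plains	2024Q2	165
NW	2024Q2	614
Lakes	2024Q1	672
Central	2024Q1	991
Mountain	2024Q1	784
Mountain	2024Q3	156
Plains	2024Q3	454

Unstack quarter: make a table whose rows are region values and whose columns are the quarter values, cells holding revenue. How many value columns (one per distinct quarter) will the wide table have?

3 distinct quarter values: 2024Q1, 2024Q2, 2024Q3.

3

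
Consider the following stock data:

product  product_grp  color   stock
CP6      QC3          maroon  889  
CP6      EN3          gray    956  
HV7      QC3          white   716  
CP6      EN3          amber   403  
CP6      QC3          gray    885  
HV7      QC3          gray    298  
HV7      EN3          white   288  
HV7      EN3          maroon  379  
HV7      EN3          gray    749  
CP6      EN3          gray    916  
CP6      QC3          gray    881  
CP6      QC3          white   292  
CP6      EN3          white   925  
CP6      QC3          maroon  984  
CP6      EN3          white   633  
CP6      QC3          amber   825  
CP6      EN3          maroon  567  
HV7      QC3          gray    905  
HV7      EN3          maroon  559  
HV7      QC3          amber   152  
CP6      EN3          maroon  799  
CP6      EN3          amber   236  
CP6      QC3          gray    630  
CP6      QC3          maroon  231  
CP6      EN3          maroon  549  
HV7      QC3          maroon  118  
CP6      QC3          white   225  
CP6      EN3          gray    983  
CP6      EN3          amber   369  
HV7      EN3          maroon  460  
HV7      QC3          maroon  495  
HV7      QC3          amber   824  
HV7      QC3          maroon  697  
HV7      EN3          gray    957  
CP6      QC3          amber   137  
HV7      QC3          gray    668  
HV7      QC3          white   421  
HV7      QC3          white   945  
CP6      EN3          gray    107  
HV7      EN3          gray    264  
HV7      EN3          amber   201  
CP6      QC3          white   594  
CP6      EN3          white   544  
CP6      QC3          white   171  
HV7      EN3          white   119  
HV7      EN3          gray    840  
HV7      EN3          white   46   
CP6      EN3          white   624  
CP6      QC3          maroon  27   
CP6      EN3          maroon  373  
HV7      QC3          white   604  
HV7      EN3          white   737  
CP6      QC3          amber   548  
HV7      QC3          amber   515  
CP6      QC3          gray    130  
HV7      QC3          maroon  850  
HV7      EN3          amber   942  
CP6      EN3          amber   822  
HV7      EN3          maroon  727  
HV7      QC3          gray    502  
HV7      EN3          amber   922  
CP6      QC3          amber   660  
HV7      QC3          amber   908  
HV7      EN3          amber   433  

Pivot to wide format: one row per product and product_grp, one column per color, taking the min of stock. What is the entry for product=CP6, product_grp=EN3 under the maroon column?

Rows with product=CP6, product_grp=EN3 and color=maroon: stock values are 567, 799, 549, 373.
min(567, 799, 549, 373) = 373.

373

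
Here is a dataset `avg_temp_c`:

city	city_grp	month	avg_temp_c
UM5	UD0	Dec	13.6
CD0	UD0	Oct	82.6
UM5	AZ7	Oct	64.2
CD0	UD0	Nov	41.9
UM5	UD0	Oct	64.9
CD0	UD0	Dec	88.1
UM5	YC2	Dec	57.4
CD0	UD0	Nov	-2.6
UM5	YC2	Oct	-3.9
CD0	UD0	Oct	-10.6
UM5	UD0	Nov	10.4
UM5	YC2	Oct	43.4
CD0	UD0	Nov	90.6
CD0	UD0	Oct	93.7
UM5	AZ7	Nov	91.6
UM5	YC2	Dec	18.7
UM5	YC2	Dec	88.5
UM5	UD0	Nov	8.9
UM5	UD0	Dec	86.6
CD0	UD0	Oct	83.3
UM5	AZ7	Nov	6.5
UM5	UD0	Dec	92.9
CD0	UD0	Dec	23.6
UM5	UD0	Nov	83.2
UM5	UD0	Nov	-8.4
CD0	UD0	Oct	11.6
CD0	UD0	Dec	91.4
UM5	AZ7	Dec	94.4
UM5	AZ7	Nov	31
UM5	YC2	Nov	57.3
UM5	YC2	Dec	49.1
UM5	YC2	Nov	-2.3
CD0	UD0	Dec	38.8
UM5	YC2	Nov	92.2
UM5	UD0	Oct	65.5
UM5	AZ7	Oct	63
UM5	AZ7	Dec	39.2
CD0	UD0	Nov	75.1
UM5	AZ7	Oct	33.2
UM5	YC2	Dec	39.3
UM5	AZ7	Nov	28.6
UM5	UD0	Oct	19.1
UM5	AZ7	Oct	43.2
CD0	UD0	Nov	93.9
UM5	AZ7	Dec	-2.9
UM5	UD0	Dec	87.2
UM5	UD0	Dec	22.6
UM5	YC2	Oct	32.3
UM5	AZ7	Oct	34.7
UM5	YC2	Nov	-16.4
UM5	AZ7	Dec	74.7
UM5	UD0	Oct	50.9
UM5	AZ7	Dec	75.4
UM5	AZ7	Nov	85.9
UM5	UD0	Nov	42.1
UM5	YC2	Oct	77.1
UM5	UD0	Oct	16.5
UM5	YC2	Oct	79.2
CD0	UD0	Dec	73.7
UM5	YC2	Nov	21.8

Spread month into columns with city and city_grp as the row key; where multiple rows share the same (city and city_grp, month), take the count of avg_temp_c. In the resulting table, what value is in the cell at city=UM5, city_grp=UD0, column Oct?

Rows with city=UM5, city_grp=UD0 and month=Oct: avg_temp_c values are 64.9, 65.5, 19.1, 50.9, 16.5.
5 rows match — count = 5.

5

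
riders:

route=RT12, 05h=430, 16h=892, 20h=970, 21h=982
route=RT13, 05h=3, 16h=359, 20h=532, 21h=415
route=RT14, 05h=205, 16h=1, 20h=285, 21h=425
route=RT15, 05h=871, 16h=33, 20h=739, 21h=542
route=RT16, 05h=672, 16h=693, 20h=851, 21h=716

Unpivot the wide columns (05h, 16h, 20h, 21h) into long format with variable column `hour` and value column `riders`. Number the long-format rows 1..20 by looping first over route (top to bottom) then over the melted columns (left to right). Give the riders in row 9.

20 rows total (5 × 4). Row 9: index ⌊(9-1)/4⌋ = 2 into route → RT14; (9-1) mod 4 = 0 into the melted columns → 05h.
So row 9 is (RT14, 05h, 205); riders = 205.

205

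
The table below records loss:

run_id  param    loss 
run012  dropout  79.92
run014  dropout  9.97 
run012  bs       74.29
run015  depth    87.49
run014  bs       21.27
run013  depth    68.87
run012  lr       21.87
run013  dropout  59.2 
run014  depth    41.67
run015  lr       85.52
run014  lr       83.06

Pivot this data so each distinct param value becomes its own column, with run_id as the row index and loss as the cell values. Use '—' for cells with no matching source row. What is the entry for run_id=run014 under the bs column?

21.27

The long row with run_id=run014, param=bs has loss=21.27.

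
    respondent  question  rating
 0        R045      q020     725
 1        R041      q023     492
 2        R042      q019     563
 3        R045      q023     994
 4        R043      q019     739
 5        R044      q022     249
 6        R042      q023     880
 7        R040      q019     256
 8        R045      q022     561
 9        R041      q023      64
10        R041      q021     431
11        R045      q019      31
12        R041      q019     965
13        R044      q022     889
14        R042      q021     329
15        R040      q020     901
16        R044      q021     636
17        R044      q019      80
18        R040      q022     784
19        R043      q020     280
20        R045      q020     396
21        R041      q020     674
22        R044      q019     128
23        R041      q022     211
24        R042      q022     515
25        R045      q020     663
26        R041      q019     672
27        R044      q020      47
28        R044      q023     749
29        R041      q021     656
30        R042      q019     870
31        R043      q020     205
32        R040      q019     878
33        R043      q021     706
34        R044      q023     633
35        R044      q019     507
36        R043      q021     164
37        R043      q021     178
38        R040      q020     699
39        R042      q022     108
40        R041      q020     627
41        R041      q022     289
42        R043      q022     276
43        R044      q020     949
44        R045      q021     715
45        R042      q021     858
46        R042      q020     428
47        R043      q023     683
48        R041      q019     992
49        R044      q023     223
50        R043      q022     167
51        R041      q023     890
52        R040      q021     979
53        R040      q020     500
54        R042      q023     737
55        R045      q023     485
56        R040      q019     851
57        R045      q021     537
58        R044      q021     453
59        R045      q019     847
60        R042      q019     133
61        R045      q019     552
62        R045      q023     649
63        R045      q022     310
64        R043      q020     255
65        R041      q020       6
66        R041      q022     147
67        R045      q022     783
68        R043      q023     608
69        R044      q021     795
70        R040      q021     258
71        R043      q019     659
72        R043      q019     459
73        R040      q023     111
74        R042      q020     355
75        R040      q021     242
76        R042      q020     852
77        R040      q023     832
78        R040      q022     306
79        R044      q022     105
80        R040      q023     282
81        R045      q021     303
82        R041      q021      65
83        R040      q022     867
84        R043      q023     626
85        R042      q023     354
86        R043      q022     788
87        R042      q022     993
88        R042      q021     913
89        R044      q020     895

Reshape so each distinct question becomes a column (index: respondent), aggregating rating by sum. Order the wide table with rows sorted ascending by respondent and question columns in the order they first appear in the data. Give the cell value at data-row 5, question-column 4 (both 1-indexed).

With rows sorted ascending by respondent, row 5 is respondent=R044. question columns in first-appearance order: q020, q023, q019, q022, q021; column 4 is q022.
Long rows with respondent=R044, question=q022: 249 + 889 + 105 = 1243.

1243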